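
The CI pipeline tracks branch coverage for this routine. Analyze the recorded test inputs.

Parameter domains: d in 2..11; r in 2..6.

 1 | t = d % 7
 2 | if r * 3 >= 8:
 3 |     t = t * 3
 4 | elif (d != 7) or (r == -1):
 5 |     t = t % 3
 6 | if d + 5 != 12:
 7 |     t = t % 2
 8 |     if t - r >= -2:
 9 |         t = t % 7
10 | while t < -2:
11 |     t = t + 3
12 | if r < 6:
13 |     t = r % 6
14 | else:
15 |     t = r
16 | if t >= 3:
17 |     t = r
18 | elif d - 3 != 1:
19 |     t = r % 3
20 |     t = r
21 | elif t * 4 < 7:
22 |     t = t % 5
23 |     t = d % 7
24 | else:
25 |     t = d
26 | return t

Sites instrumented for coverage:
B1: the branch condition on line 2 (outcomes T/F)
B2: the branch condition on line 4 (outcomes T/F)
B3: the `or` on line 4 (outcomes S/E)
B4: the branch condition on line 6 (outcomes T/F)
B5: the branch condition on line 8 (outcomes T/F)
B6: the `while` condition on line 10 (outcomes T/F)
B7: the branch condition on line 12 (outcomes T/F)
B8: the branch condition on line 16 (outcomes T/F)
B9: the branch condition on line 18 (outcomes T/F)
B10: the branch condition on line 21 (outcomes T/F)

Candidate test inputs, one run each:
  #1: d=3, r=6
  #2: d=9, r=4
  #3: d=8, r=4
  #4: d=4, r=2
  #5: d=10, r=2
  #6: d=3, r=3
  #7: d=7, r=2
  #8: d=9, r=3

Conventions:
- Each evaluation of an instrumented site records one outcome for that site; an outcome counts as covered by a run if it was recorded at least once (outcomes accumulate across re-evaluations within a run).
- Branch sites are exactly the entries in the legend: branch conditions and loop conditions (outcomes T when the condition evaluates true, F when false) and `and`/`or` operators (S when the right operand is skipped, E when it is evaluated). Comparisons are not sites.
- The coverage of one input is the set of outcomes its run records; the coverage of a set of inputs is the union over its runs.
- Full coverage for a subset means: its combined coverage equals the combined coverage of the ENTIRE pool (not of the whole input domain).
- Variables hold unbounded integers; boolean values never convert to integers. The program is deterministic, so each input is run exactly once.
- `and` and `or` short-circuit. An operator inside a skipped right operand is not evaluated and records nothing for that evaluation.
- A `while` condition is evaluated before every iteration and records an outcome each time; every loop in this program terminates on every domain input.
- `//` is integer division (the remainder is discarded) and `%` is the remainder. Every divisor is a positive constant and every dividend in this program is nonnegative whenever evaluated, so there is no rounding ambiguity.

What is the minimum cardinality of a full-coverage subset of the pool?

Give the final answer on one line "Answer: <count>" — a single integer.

test 1 (d=3, r=6) fires B1->T, B4->T, B5->F, B6->F, B7->F, B8->T; hits B1=T, B4=T, B5=F, B6=F, B7=F, B8=T
test 2 (d=9, r=4) fires B1->T, B4->T, B5->F, B6->F, B7->T, B8->T; hits B1=T, B4=T, B5=F, B6=F, B7=T, B8=T
test 3 (d=8, r=4) fires B1->T, B4->T, B5->F, B6->F, B7->T, B8->T; hits B1=T, B4=T, B5=F, B6=F, B7=T, B8=T
test 4 (d=4, r=2) fires B1->F, B3->S, B2->T, B4->T, B5->T, B6->F, B7->T, B8->F, B9->F, B10->F; hits B1=F, B2=T, B3=S, B4=T, B5=T, B6=F, B7=T, B8=F, B9=F, B10=F
test 5 (d=10, r=2) fires B1->F, B3->S, B2->T, B4->T, B5->T, B6->F, B7->T, B8->F, B9->T; hits B1=F, B2=T, B3=S, B4=T, B5=T, B6=F, B7=T, B8=F, B9=T
test 6 (d=3, r=3) fires B1->T, B4->T, B5->T, B6->F, B7->T, B8->T; hits B1=T, B4=T, B5=T, B6=F, B7=T, B8=T
test 7 (d=7, r=2) fires B1->F, B3->E, B2->F, B4->F, B6->F, B7->T, B8->F, B9->T; hits B1=F, B2=F, B3=E, B4=F, B6=F, B7=T, B8=F, B9=T
test 8 (d=9, r=3) fires B1->T, B4->T, B5->F, B6->F, B7->T, B8->T; hits B1=T, B4=T, B5=F, B6=F, B7=T, B8=T
the full pool covers 18 outcomes: B1=T, B1=F, B2=T, B2=F, B3=S, B3=E, B4=T, B4=F, B5=T, B5=F, B6=F, B7=T, B7=F, B8=T, B8=F, B9=T, B9=F, B10=F
no size-1 subset reaches all 18 outcomes (best union: 10/18)
no size-2 subset reaches all 18 outcomes (best union: 14/18)
at size 3, {1, 4, 7} reaches all 18 outcomes; every lexicographically earlier size-3 subset fails

Answer: 3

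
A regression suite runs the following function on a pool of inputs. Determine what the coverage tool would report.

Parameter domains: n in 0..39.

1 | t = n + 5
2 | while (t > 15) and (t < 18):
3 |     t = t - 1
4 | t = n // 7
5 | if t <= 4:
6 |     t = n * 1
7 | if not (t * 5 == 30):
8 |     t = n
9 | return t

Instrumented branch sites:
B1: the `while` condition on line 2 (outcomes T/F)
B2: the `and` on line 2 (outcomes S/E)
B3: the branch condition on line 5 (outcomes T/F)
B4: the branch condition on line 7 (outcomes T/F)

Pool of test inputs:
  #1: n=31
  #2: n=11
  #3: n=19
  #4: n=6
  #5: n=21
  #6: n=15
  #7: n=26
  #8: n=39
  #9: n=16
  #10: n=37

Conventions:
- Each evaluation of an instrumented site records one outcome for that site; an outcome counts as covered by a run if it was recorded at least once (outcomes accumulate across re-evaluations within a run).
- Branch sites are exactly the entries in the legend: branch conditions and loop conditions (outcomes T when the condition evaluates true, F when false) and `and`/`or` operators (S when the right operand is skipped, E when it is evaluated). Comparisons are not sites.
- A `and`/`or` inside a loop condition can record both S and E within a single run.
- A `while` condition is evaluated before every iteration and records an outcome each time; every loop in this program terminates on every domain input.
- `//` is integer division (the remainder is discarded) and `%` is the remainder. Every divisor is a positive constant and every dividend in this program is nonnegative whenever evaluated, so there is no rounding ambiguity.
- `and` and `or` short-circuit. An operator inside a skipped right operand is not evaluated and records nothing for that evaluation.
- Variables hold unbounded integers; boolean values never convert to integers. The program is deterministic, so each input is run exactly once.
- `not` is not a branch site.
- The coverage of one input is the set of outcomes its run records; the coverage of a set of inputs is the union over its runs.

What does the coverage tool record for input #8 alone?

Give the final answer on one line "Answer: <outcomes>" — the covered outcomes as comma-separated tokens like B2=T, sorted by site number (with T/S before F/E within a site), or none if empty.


Running input #8 (n=39), event by event:
  B2->E, B1->F, B3->F, B4->T
collecting distinct outcomes: B1=F, B2=E, B3=F, B4=T
Answer: B1=F, B2=E, B3=F, B4=T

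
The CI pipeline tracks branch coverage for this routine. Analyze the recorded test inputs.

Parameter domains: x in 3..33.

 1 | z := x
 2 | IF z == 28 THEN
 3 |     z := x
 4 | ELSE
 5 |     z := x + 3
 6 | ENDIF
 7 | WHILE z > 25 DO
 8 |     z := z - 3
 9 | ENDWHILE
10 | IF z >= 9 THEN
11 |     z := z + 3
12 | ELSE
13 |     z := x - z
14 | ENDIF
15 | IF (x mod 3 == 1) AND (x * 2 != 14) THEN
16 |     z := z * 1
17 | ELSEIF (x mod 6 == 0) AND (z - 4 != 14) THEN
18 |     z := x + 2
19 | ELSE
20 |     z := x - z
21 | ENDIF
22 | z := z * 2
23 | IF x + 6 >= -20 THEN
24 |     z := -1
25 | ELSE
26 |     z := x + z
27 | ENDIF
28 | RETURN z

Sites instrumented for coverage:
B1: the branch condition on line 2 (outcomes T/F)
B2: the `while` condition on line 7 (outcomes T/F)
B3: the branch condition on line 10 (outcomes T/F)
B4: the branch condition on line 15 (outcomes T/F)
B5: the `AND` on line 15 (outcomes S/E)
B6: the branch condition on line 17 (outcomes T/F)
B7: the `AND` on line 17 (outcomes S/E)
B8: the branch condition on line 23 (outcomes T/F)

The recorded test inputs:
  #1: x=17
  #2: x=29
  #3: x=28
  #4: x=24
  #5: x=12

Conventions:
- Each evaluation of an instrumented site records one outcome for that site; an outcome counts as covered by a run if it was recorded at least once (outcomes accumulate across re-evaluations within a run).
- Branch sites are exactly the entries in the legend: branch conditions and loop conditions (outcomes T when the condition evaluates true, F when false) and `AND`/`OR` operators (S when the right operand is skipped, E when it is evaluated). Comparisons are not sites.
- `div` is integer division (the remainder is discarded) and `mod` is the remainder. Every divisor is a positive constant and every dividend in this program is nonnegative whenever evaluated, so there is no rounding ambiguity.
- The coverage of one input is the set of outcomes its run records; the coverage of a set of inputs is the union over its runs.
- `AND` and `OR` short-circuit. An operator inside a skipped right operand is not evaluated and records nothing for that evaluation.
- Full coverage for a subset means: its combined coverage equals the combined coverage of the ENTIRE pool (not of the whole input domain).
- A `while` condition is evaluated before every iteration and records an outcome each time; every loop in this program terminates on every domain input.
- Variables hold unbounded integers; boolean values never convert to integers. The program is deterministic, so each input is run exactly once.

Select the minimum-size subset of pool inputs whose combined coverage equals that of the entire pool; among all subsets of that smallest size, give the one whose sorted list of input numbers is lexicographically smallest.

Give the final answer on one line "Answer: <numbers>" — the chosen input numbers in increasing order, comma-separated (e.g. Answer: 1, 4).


run #1 (x=17) records B1=F, B2=F, B3=T, B4=F, B5=S, B6=F, B7=S, B8=T
run #2 (x=29) records B1=F, B2=T, B2=F, B3=T, B4=F, B5=S, B6=F, B7=S, B8=T
run #3 (x=28) records B1=T, B2=T, B2=F, B3=T, B4=T, B5=E, B8=T
run #4 (x=24) records B1=F, B2=T, B2=F, B3=T, B4=F, B5=S, B6=T, B7=E, B8=T
run #5 (x=12) records B1=F, B2=F, B3=T, B4=F, B5=S, B6=F, B7=E, B8=T
union over all inputs: B1=T, B1=F, B2=T, B2=F, B3=T, B4=T, B4=F, B5=S, B5=E, B6=T, B6=F, B7=S, B7=E, B8=T (14 outcomes)
no size-1 subset reaches all 14 outcomes (best union: 9/14)
no size-2 subset reaches all 14 outcomes (best union: 12/14)
inputs {1, 3, 4} (size 3) cover everything; no size-3 subset with a lexicographically smaller index list covers all 14
Answer: 1, 3, 4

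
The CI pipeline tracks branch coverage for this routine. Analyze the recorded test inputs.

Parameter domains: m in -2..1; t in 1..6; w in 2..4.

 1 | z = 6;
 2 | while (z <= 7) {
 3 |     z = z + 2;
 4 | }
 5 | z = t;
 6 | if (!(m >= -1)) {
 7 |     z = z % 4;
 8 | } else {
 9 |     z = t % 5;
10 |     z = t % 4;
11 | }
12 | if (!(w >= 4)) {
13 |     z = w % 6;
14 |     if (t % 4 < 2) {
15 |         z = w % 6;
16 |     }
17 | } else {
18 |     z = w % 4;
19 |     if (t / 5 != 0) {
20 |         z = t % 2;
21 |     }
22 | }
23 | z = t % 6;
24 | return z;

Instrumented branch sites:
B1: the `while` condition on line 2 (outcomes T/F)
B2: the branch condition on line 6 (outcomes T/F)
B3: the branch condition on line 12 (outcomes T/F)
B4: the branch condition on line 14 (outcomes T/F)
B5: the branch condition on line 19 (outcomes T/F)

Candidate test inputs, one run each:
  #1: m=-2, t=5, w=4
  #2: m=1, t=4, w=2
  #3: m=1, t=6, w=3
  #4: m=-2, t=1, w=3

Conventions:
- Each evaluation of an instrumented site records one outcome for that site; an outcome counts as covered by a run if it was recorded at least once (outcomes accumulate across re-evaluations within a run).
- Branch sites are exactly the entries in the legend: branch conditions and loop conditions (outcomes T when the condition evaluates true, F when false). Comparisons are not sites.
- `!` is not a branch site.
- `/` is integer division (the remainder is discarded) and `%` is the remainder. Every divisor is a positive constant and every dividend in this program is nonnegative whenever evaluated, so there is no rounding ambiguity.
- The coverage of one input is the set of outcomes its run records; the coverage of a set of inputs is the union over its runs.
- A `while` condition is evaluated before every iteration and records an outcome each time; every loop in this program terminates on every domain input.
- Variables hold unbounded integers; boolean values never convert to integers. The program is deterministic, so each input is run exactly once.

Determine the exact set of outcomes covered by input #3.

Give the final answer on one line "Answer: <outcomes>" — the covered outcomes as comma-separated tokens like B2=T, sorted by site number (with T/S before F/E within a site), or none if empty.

Simulating input #3 (m=1, t=6, w=3) step by step:
  B1->T, B1->F, B2->F, B3->T, B4->F
deduplicating events, the covered set is: B1=T, B1=F, B2=F, B3=T, B4=F

Answer: B1=T, B1=F, B2=F, B3=T, B4=F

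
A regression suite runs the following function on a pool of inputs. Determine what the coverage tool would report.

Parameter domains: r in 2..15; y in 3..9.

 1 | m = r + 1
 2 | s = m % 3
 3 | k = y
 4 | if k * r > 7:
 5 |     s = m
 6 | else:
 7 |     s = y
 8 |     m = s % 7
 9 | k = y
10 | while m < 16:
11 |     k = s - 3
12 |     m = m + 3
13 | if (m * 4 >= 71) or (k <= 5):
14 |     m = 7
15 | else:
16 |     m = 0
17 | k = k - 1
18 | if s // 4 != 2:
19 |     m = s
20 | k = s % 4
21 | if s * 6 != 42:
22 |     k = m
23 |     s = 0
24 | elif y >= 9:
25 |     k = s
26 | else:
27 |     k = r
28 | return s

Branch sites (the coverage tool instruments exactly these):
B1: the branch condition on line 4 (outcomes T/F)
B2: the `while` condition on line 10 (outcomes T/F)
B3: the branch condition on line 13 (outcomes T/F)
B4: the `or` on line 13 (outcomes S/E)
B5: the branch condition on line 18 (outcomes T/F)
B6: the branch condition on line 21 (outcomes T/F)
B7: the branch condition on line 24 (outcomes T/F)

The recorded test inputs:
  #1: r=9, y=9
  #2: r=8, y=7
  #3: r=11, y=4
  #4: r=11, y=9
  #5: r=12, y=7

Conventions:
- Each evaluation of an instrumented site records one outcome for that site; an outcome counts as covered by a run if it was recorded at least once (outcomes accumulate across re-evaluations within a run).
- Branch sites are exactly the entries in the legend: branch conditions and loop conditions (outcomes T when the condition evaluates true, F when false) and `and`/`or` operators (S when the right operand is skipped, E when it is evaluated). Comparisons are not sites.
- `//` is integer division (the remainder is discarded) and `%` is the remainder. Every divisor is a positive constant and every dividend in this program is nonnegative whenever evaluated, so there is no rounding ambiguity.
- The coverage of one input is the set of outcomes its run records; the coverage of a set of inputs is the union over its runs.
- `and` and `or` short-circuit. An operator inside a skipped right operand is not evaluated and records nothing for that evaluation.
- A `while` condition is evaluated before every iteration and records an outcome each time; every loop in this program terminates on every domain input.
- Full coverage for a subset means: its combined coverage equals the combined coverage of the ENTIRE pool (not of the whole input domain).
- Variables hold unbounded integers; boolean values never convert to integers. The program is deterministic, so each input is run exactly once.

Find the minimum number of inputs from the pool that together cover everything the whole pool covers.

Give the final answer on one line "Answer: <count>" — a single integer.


run #1 (r=9, y=9) runs B1->T, B2->T, B2->T, B2->F, B4->E, B3->F, B5->F, B6->T; records B1=T, B2=T, B2=F, B3=F, B4=E, B5=F, B6=T
run #2 (r=8, y=7) runs B1->T, B2->T, B2->T, B2->T, B2->F, B4->S, B3->T, B5->F, B6->T; records B1=T, B2=T, B2=F, B3=T, B4=S, B5=F, B6=T
run #3 (r=11, y=4) runs B1->T, B2->T, B2->T, B2->F, B4->S, B3->T, B5->T, B6->T; records B1=T, B2=T, B2=F, B3=T, B4=S, B5=T, B6=T
run #4 (r=11, y=9) runs B1->T, B2->T, B2->T, B2->F, B4->S, B3->T, B5->T, B6->T; records B1=T, B2=T, B2=F, B3=T, B4=S, B5=T, B6=T
run #5 (r=12, y=7) runs B1->T, B2->T, B2->F, B4->E, B3->F, B5->T, B6->T; records B1=T, B2=T, B2=F, B3=F, B4=E, B5=T, B6=T
union over all inputs: B1=T, B2=T, B2=F, B3=T, B3=F, B4=S, B4=E, B5=T, B5=F, B6=T (10 outcomes)
size 1 is not enough: best union over all size-1 subsets is 7/10
size 2: inputs {1, 3} cover all 10 outcomes, and no lexicographically smaller subset of this size does
Answer: 2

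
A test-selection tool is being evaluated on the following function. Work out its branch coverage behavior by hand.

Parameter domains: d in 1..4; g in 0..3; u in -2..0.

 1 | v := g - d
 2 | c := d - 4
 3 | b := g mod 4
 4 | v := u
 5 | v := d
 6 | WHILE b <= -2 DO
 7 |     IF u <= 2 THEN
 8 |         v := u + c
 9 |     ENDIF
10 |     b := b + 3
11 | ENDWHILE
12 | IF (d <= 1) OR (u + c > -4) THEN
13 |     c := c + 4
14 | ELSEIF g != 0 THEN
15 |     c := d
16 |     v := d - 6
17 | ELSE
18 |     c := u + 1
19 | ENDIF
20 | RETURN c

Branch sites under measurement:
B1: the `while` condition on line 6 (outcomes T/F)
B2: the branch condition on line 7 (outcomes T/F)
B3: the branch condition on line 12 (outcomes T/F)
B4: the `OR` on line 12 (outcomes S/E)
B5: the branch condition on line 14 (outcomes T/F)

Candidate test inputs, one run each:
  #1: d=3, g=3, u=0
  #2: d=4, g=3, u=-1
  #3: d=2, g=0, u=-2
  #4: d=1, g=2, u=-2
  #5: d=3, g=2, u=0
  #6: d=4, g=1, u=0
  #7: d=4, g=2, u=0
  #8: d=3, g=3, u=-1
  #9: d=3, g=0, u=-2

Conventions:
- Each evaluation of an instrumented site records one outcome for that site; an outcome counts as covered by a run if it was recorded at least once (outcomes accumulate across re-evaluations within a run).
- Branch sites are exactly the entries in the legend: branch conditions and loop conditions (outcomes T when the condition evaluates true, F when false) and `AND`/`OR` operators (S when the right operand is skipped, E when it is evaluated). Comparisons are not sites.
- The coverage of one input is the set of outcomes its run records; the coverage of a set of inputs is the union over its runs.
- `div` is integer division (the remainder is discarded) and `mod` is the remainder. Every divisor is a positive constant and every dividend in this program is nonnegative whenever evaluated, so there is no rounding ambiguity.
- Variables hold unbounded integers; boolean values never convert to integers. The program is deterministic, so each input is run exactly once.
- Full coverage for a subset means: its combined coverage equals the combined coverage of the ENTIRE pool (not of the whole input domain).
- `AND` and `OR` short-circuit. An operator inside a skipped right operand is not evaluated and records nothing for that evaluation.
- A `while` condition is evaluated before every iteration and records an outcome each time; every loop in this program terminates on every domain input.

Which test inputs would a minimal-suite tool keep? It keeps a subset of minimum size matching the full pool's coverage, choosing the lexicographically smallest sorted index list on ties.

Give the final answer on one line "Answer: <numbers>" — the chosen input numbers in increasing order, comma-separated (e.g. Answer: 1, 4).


#1 (d=3, g=3, u=0) -> B1->F, B4->E, B3->T; covered: B1=F, B3=T, B4=E
#2 (d=4, g=3, u=-1) -> B1->F, B4->E, B3->T; covered: B1=F, B3=T, B4=E
#3 (d=2, g=0, u=-2) -> B1->F, B4->E, B3->F, B5->F; covered: B1=F, B3=F, B4=E, B5=F
#4 (d=1, g=2, u=-2) -> B1->F, B4->S, B3->T; covered: B1=F, B3=T, B4=S
#5 (d=3, g=2, u=0) -> B1->F, B4->E, B3->T; covered: B1=F, B3=T, B4=E
#6 (d=4, g=1, u=0) -> B1->F, B4->E, B3->T; covered: B1=F, B3=T, B4=E
#7 (d=4, g=2, u=0) -> B1->F, B4->E, B3->T; covered: B1=F, B3=T, B4=E
#8 (d=3, g=3, u=-1) -> B1->F, B4->E, B3->T; covered: B1=F, B3=T, B4=E
#9 (d=3, g=0, u=-2) -> B1->F, B4->E, B3->T; covered: B1=F, B3=T, B4=E
pool-wide coverage (6 outcomes): B1=F, B3=T, B3=F, B4=S, B4=E, B5=F
no size-1 subset reaches all 6 outcomes (best union: 4/6)
inputs {3, 4} (size 2) cover everything; no size-2 subset with a lexicographically smaller index list covers all 6
Answer: 3, 4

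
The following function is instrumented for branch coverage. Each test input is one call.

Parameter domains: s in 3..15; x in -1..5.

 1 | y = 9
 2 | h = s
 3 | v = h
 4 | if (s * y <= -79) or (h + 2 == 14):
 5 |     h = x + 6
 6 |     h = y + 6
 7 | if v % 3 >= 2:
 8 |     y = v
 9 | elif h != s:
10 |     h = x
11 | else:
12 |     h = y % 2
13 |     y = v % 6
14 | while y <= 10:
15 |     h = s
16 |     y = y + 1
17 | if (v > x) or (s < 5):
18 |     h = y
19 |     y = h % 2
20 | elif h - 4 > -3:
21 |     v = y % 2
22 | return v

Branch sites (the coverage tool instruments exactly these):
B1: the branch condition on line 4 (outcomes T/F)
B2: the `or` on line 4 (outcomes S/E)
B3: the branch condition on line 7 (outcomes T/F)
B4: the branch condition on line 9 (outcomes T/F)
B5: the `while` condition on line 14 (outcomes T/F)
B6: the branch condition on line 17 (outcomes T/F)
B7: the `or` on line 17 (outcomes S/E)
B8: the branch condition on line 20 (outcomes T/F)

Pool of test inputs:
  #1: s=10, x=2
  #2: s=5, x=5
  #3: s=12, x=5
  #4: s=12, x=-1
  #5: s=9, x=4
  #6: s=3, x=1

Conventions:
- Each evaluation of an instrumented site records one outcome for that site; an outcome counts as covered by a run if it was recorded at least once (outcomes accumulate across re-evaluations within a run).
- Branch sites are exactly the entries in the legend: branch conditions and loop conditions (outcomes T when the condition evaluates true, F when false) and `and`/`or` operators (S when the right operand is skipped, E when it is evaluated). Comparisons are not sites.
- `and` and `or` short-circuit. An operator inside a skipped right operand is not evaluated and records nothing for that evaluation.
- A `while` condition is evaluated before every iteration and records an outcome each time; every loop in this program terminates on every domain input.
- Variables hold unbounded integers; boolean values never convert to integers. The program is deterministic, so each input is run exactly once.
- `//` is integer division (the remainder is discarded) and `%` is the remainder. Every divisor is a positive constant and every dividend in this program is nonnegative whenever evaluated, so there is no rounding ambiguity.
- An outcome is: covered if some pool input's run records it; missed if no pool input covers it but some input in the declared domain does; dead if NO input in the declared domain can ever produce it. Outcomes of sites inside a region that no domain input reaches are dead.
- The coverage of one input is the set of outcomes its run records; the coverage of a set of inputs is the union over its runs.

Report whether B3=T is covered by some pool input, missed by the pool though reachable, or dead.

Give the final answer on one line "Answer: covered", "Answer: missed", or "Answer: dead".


B3=T is recorded by pool input(s) 2 -> covered
Answer: covered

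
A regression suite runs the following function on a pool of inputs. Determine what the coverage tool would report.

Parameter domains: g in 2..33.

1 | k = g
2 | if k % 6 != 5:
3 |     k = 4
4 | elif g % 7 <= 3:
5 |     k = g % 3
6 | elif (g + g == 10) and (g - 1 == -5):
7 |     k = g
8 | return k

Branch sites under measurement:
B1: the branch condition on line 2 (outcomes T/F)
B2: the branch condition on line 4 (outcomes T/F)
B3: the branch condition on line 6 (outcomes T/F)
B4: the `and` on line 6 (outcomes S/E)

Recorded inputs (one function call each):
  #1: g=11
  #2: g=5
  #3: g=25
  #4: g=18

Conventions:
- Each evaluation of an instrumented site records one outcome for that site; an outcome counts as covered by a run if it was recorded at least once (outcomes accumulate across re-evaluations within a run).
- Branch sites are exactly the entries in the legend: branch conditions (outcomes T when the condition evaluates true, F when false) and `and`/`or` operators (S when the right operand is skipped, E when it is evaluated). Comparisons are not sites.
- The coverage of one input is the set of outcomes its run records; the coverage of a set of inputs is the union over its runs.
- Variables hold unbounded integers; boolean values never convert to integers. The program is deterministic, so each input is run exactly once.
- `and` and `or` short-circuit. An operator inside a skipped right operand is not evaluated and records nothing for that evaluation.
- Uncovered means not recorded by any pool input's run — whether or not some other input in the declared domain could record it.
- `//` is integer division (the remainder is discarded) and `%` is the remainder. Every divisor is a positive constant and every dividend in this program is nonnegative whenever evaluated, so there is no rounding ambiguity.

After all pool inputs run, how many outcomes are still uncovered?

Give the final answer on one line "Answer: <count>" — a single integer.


run #1 (g=11) runs B1->F, B2->F, B4->S, B3->F; records B1=F, B2=F, B3=F, B4=S
run #2 (g=5) runs B1->F, B2->F, B4->E, B3->F; records B1=F, B2=F, B3=F, B4=E
run #3 (g=25) runs B1->T; records B1=T
run #4 (g=18) runs B1->T; records B1=T
union over the pool: B1=T, B1=F, B2=F, B3=F, B4=S, B4=E
uncovered (2 of 8): B2=T, B3=T
Answer: 2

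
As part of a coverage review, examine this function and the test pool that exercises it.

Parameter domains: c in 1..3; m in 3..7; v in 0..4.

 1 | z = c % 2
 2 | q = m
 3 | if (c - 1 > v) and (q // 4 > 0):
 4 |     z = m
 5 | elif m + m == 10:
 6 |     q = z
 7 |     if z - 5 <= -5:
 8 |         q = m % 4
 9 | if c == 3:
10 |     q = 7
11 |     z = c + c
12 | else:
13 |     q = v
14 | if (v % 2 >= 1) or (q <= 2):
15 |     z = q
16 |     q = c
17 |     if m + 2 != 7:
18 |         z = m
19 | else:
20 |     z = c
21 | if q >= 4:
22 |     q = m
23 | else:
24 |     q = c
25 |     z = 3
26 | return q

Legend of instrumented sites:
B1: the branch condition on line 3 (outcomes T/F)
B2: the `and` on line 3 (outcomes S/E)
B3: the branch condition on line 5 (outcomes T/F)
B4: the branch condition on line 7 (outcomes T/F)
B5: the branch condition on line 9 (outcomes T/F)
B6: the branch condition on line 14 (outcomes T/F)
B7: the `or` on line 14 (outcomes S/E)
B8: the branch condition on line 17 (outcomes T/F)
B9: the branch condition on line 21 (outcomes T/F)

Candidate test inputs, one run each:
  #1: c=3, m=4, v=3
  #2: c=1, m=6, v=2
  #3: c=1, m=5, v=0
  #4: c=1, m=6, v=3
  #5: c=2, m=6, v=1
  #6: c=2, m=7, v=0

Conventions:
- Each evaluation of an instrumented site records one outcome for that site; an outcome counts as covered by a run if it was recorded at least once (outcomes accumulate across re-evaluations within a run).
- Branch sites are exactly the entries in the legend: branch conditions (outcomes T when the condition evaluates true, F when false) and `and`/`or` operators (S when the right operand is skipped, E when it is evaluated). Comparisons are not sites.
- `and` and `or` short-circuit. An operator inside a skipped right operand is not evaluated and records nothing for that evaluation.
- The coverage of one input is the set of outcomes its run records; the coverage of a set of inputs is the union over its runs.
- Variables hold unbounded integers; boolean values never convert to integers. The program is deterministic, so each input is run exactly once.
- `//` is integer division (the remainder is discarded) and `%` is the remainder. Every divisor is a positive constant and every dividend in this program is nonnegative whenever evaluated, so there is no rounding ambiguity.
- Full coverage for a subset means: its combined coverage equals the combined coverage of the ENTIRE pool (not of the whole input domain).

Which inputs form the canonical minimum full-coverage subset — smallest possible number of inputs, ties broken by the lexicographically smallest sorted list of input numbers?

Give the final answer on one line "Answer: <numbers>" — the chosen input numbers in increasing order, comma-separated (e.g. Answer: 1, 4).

run #1 (c=3, m=4, v=3) records B1=F, B2=S, B3=F, B5=T, B6=T, B7=S, B8=T, B9=F
run #2 (c=1, m=6, v=2) records B1=F, B2=S, B3=F, B5=F, B6=T, B7=E, B8=T, B9=F
run #3 (c=1, m=5, v=0) records B1=F, B2=S, B3=T, B4=F, B5=F, B6=T, B7=E, B8=F, B9=F
run #4 (c=1, m=6, v=3) records B1=F, B2=S, B3=F, B5=F, B6=T, B7=S, B8=T, B9=F
run #5 (c=2, m=6, v=1) records B1=F, B2=S, B3=F, B5=F, B6=T, B7=S, B8=T, B9=F
run #6 (c=2, m=7, v=0) records B1=T, B2=E, B5=F, B6=T, B7=E, B8=T, B9=F
union over all inputs: B1=T, B1=F, B2=S, B2=E, B3=T, B3=F, B4=F, B5=T, B5=F, B6=T, B7=S, B7=E, B8=T, B8=F, B9=F (15 outcomes)
no size-1 subset reaches all 15 outcomes (best union: 9/15)
no size-2 subset reaches all 15 outcomes (best union: 13/15)
inputs {1, 3, 6} (size 3) cover everything; no size-3 subset with a lexicographically smaller index list covers all 15

Answer: 1, 3, 6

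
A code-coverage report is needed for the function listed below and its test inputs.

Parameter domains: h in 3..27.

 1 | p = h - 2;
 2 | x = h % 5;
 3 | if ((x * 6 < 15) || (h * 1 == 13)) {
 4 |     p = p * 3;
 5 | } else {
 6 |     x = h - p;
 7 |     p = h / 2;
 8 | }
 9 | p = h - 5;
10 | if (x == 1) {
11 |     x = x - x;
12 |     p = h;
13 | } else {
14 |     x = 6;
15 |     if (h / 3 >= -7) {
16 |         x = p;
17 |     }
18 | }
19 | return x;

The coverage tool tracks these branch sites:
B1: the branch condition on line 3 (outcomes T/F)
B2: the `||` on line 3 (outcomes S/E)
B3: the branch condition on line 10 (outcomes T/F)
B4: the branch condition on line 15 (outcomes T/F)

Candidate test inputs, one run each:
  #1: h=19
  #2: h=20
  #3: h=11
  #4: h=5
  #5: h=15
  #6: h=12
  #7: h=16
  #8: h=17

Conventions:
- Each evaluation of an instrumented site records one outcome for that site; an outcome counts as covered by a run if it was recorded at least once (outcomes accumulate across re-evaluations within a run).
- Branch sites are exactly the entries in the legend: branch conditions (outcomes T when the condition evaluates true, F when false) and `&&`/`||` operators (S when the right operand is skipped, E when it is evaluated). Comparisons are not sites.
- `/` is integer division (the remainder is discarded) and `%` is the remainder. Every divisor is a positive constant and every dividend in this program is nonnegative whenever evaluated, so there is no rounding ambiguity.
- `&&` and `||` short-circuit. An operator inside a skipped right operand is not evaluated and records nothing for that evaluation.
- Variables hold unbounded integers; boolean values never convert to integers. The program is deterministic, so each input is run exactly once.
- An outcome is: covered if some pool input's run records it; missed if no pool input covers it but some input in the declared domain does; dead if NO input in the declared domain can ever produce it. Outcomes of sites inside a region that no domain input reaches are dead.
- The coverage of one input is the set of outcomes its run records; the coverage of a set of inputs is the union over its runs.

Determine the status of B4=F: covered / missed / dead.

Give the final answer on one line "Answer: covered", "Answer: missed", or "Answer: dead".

no pool input records B4=F
checking all 25 inputs in the declared domain: B4=F is never recorded -> dead

Answer: dead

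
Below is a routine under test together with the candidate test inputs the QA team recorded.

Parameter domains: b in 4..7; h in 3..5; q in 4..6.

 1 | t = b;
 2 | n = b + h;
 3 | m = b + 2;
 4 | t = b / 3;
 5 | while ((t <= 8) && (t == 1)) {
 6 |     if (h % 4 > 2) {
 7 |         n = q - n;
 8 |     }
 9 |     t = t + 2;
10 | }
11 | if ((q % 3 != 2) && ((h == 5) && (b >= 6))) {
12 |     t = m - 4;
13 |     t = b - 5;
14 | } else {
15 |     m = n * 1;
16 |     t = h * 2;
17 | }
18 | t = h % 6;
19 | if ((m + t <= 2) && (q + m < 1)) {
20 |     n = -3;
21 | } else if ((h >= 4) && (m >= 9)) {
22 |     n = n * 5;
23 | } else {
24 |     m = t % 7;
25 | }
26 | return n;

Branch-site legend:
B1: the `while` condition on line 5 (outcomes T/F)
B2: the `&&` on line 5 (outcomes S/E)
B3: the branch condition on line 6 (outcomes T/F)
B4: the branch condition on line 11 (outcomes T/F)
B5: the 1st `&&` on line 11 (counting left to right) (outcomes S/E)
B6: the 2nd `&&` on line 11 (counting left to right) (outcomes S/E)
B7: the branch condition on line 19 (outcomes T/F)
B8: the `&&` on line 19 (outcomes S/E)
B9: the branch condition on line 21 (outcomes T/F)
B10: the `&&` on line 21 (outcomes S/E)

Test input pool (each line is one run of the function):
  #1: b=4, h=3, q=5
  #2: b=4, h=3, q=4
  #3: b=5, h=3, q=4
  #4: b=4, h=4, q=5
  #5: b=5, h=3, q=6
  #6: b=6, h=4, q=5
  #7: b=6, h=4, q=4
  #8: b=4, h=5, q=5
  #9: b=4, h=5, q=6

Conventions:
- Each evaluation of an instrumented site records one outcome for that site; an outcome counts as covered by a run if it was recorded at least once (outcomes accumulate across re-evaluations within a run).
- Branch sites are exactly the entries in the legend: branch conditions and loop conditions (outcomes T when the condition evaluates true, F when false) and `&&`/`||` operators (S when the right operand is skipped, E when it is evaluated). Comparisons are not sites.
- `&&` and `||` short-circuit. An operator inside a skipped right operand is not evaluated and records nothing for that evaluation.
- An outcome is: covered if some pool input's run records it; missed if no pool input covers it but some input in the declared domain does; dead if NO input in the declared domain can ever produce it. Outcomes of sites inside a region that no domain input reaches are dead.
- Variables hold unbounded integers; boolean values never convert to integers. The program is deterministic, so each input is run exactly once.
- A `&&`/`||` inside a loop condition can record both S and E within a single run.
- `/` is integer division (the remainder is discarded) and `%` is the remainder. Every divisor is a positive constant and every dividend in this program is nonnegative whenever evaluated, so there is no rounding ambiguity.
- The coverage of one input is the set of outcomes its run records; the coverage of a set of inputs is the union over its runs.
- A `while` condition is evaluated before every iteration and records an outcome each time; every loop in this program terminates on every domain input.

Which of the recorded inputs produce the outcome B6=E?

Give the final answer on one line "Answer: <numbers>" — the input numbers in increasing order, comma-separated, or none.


input #1 (b=4, h=3, q=5): does not record B6=E
input #2 (b=4, h=3, q=4): does not record B6=E
input #3 (b=5, h=3, q=4): does not record B6=E
input #4 (b=4, h=4, q=5): does not record B6=E
input #5 (b=5, h=3, q=6): does not record B6=E
input #6 (b=6, h=4, q=5): does not record B6=E
input #7 (b=6, h=4, q=4): does not record B6=E
input #8 (b=4, h=5, q=5): does not record B6=E
input #9 (b=4, h=5, q=6): records B6=E
Answer: 9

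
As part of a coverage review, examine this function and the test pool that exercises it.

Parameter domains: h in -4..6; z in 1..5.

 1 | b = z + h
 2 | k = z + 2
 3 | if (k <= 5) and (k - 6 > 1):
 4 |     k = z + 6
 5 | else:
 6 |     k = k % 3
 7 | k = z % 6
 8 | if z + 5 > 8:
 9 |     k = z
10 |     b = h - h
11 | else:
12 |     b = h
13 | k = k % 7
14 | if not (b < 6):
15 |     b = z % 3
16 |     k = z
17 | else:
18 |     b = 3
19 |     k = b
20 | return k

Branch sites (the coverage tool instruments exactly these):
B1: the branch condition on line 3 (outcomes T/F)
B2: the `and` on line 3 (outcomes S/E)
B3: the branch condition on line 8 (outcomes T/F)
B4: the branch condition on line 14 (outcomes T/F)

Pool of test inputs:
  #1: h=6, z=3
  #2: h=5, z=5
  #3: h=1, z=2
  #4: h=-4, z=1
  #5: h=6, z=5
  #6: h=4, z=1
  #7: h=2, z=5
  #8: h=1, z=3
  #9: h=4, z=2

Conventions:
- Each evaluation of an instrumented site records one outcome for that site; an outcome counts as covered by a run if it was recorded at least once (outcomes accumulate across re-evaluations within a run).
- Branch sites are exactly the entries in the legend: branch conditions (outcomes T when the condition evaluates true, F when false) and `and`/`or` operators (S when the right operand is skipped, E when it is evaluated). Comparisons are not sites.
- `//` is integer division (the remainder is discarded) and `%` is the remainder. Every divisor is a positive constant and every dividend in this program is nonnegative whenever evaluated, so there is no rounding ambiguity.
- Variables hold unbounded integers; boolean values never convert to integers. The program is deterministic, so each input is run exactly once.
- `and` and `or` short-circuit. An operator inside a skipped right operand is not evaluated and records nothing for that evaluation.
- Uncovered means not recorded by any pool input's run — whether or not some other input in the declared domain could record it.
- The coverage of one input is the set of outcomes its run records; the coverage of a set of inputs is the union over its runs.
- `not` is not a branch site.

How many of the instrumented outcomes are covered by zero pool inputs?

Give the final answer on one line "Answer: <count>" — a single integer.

run #1 (h=6, z=3) runs B2->E, B1->F, B3->F, B4->T; records B1=F, B2=E, B3=F, B4=T
run #2 (h=5, z=5) runs B2->S, B1->F, B3->T, B4->F; records B1=F, B2=S, B3=T, B4=F
run #3 (h=1, z=2) runs B2->E, B1->F, B3->F, B4->F; records B1=F, B2=E, B3=F, B4=F
run #4 (h=-4, z=1) runs B2->E, B1->F, B3->F, B4->F; records B1=F, B2=E, B3=F, B4=F
run #5 (h=6, z=5) runs B2->S, B1->F, B3->T, B4->F; records B1=F, B2=S, B3=T, B4=F
run #6 (h=4, z=1) runs B2->E, B1->F, B3->F, B4->F; records B1=F, B2=E, B3=F, B4=F
run #7 (h=2, z=5) runs B2->S, B1->F, B3->T, B4->F; records B1=F, B2=S, B3=T, B4=F
run #8 (h=1, z=3) runs B2->E, B1->F, B3->F, B4->F; records B1=F, B2=E, B3=F, B4=F
run #9 (h=4, z=2) runs B2->E, B1->F, B3->F, B4->F; records B1=F, B2=E, B3=F, B4=F
union over the pool: B1=F, B2=S, B2=E, B3=T, B3=F, B4=T, B4=F
uncovered (1 of 8): B1=T

Answer: 1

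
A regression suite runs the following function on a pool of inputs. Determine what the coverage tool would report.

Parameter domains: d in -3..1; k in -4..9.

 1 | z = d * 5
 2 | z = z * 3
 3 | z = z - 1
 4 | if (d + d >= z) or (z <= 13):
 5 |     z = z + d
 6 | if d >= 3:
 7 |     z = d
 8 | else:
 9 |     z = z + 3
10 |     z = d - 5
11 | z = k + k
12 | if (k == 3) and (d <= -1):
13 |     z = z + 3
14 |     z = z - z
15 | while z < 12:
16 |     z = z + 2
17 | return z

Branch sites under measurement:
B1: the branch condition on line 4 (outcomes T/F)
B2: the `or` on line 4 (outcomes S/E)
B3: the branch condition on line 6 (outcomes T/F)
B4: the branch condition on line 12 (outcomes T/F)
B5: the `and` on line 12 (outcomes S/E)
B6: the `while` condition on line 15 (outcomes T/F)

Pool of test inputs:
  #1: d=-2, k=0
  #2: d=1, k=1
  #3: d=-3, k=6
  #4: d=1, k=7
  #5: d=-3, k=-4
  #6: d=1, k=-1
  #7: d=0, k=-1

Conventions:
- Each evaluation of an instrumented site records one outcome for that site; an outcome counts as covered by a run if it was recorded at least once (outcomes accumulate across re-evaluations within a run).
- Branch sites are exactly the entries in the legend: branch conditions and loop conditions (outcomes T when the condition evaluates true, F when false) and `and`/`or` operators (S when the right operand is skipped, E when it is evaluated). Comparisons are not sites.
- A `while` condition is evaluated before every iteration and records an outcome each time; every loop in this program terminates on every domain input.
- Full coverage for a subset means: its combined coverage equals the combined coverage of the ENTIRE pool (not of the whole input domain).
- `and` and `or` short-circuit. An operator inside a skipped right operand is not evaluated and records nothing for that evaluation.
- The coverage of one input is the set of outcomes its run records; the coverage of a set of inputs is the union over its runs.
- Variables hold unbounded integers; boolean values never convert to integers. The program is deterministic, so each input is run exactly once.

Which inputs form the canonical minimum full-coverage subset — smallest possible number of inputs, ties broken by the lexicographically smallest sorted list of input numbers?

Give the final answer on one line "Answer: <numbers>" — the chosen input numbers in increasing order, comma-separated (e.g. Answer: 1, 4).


test 1 (d=-2, k=0) fires B2->S, B1->T, B3->F, B5->S, B4->F, B6->T, B6->T, B6->T, B6->T, B6->T, B6->T, B6->F; hits B1=T, B2=S, B3=F, B4=F, B5=S, B6=T, B6=F
test 2 (d=1, k=1) fires B2->E, B1->F, B3->F, B5->S, B4->F, B6->T, B6->T, B6->T, B6->T, B6->T, B6->F; hits B1=F, B2=E, B3=F, B4=F, B5=S, B6=T, B6=F
test 3 (d=-3, k=6) fires B2->S, B1->T, B3->F, B5->S, B4->F, B6->F; hits B1=T, B2=S, B3=F, B4=F, B5=S, B6=F
test 4 (d=1, k=7) fires B2->E, B1->F, B3->F, B5->S, B4->F, B6->F; hits B1=F, B2=E, B3=F, B4=F, B5=S, B6=F
test 5 (d=-3, k=-4) fires B2->S, B1->T, B3->F, B5->S, B4->F, B6->T, B6->T, B6->T, B6->T, B6->T, B6->T, B6->T, B6->T, B6->T, ...; hits B1=T, B2=S, B3=F, B4=F, B5=S, B6=T, B6=F
test 6 (d=1, k=-1) fires B2->E, B1->F, B3->F, B5->S, B4->F, B6->T, B6->T, B6->T, B6->T, B6->T, B6->T, B6->T, B6->F; hits B1=F, B2=E, B3=F, B4=F, B5=S, B6=T, B6=F
test 7 (d=0, k=-1) fires B2->S, B1->T, B3->F, B5->S, B4->F, B6->T, B6->T, B6->T, B6->T, B6->T, B6->T, B6->T, B6->F; hits B1=T, B2=S, B3=F, B4=F, B5=S, B6=T, B6=F
union over all inputs: B1=T, B1=F, B2=S, B2=E, B3=F, B4=F, B5=S, B6=T, B6=F (9 outcomes)
size 1 is not enough: best union over all size-1 subsets is 7/9
inputs {1, 2} (size 2) cover everything; no size-2 subset with a lexicographically smaller index list covers all 9
Answer: 1, 2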